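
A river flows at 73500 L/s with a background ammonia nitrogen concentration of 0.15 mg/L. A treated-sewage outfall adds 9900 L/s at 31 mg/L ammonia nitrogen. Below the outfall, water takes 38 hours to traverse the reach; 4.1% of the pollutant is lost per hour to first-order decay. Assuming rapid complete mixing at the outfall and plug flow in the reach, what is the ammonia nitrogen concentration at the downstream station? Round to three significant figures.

Mass balance: C = (73500·0.1500 + 9900·31.00) / 83400 = 317900/83400 = 3.812 mg/L.
4.1%/h lost → k = −ln(1 − 0.041) = 0.04186 h⁻¹.
After decay, C = 3.812 × e^(−kt) = 3.812 × 0.2038 = 0.7767 mg/L.

0.777 mg/L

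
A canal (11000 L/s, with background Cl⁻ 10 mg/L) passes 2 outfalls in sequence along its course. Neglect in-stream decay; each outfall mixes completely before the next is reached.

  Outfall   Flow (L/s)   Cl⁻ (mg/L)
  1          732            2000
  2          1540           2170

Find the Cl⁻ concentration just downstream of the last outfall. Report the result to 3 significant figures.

370 mg/L

Outfall 1: combined Q = 11730 L/s; C = (11000·10.00 + 732.0·2000)/11730 = 134.2 mg/L.
Outfall 2: combined Q = 13270 L/s; C = (11730·134.2 + 1540·2170)/13270 = 370.4 mg/L.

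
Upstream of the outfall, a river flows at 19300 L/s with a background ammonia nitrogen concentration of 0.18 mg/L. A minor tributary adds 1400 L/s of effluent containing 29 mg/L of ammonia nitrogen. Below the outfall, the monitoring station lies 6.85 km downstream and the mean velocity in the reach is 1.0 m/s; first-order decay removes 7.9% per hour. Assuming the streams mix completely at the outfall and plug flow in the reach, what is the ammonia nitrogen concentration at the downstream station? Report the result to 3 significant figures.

1.82 mg/L

Mixed concentration C = ΣQC/ΣQ = (19300·0.1800 + 1400·29.00) / 20700 = 44070/20700 = 2.129 mg/L.
Travel time t = 6.85·1000 / 1.0 = 6850 s = 1.903 h.
7.9%/h lost → k = −ln(1 − 0.079) = 0.08230 h⁻¹.
After decay, C = 2.129 × e^(−kt) = 2.129 × 0.8551 = 1.821 mg/L.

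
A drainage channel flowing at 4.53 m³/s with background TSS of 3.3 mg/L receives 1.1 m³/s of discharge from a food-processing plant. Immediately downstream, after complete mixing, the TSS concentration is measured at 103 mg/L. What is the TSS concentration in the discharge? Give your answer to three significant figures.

514 mg/L

Mass balance: 4.530·3.300 + 1.100·Cₑ = 5.630·103.0
→ Cₑ = (5.630·103.0 − 4.530·3.300) / 1.100 = 513.6 mg/L.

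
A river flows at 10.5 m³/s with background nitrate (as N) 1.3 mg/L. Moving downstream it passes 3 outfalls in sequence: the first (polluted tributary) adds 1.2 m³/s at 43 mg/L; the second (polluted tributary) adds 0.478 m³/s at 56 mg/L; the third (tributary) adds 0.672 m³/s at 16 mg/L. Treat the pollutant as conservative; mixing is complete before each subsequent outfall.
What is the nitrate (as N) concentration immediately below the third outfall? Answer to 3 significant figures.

After outfall 1: Q = 10.50 + 1.200 = 11.70 m³/s; C = (10.50·1.300 + 1.200·43.00)/11.70 = 5.577 mg/L.
After outfall 2: Q = 11.70 + 0.4780 = 12.18 m³/s; C = (11.70·5.577 + 0.4780·56.00)/12.18 = 7.556 mg/L.
After outfall 3: Q = 12.18 + 0.6720 = 12.85 m³/s; C = (12.18·7.556 + 0.6720·16.00)/12.85 = 7.998 mg/L.

8.00 mg/L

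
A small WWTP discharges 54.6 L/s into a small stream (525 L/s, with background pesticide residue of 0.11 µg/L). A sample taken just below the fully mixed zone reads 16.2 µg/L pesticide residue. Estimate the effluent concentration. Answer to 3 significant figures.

Mass balance: 525.0·0.1100 + 54.60·Cₑ = 579.6·16.20
→ Cₑ = (579.6·16.20 − 525.0·0.1100) / 54.60 = 170.9 µg/L.

171 µg/L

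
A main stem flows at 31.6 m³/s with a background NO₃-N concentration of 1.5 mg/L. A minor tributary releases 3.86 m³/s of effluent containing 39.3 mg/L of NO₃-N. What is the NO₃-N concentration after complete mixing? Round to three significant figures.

Mixed concentration C = ΣQC/ΣQ = (31.60·1.500 + 3.860·39.30) / 35.46 = 199.1/35.46 = 5.615 mg/L.

5.61 mg/L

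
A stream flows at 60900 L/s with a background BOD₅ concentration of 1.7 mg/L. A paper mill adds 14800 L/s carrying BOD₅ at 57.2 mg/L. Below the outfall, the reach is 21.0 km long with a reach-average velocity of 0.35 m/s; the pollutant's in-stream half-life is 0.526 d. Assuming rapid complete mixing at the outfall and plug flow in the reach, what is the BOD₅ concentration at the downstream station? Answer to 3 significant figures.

Mixed concentration C = ΣQC/ΣQ = (60900·1.700 + 14800·57.20) / 75700 = 950100/75700 = 12.55 mg/L.
Travel time t = 21.0·1000 / 0.35 = 60000 s = 16.67 h.
Half-life 0.526 d → k = ln 2 / 0.526 = 1.318 d⁻¹.
Applying C = C₀e^(−kt): 12.55 × 0.4005 = 5.026 mg/L.

5.03 mg/L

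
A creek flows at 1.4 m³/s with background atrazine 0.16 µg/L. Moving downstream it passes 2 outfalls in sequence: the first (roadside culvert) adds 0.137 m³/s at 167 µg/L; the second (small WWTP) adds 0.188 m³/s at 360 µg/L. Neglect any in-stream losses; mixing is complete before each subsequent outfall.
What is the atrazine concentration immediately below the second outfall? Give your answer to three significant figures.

After outfall 1: Q = 1.400 + 0.1370 = 1.537 m³/s; C = (1.400·0.1600 + 0.1370·167.0)/1.537 = 15.03 µg/L.
After outfall 2: Q = 1.537 + 0.1880 = 1.725 m³/s; C = (1.537·15.03 + 0.1880·360.0)/1.725 = 52.63 µg/L.

52.6 µg/L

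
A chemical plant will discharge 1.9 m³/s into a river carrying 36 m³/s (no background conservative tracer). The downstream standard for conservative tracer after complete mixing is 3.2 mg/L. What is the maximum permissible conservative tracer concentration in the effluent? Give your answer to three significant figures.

At the limit, (Qr·Cr + Qe·Cₑ)/(Qr + Qe) = 3.2:
Cₑ = (37.90·3.2 − 36.00·0) / 1.900 = 63.83 mg/L.

63.8 mg/L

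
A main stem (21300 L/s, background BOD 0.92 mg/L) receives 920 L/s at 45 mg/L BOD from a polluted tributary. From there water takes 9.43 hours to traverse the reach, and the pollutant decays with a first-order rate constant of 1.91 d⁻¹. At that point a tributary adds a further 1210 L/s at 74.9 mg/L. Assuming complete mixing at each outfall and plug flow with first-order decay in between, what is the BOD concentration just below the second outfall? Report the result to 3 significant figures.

5.10 mg/L

After mixing, C = (21300·0.9200 + 920.0·45.00) / 22220 = 61000/22220 = 2.745 mg/L; combined flow 22220 L/s.
Decay over the reach: 2.745·exp(−kt) = 2.745·0.4721 = 1.296 mg/L.
Second outfall: C = (22220·1.296 + 1210·74.90)/23430 = 5.097 mg/L.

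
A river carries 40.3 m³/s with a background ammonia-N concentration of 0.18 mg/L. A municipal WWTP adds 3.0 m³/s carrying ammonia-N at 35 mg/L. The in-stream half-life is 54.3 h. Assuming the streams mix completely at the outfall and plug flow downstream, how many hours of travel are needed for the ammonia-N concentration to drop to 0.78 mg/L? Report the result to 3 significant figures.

94.1 h

Mixed concentration C = ΣQC/ΣQ = (40.30·0.1800 + 3.000·35.00) / 43.30 = 112.3/43.30 = 2.592 mg/L.
Half-life 54.3 h → k = ln 2 / 54.3 = 0.01277 h⁻¹ = 0.3064 d⁻¹.
2.592·exp(−k·t) = 0.78 → t = ln(2.592/0.78)/k = 338700 s = 94.09 h.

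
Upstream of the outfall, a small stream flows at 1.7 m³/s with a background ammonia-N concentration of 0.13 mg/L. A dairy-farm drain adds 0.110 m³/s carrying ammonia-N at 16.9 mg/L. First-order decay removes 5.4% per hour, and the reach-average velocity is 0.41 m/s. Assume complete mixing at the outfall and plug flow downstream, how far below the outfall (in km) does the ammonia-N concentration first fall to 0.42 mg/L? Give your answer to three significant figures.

After mixing, C = (1.700·0.1300 + 0.1100·16.90) / 1.810 = 2.080/1.810 = 1.149 mg/L.
5.4%/h lost → k = −ln(1 − 0.054) = 0.05551 h⁻¹.
Set 1.149·exp(−k·t) = 0.42 → t = ln(1.149/0.42)/k = 65270 s = 18.13 h.
Distance = v·t = 0.41·65270 = 26760 m = 26.76 km.

26.8 km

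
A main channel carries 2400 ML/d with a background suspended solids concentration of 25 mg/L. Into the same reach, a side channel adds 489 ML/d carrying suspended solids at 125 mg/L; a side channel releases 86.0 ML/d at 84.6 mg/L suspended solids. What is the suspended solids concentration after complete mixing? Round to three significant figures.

43.2 mg/L

Flow-weighted average: C = (2400·25.00 + 489.0·125.0 + 86.00·84.60) / 2975 = 128400/2975 = 43.16 mg/L.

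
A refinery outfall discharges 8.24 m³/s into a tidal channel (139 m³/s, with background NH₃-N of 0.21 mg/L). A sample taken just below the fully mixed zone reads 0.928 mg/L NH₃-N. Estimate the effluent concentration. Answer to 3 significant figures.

Mass balance: 139.0·0.2100 + 8.240·Cₑ = 147.2·0.9280
→ Cₑ = (147.2·0.9280 − 139.0·0.2100) / 8.240 = 13.04 mg/L.

13.0 mg/L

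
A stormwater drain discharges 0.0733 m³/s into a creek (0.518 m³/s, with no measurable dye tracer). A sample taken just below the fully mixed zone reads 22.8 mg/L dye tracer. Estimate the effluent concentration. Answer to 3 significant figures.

184 mg/L

Mass balance: 0.5180·0 + 0.07330·Cₑ = 0.5913·22.80
→ Cₑ = (0.5913·22.80 − 0.5180·0) / 0.07330 = 183.9 mg/L.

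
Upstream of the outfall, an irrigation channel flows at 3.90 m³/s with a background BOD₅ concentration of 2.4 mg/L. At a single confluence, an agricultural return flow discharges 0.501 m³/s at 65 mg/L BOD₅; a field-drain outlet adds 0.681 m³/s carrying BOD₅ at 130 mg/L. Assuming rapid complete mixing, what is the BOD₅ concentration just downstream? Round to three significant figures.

Mixed concentration C = ΣQC/ΣQ = (3.900·2.400 + 0.5010·65.00 + 0.6810·130.0) / 5.082 = 130.5/5.082 = 25.67 mg/L.

25.7 mg/L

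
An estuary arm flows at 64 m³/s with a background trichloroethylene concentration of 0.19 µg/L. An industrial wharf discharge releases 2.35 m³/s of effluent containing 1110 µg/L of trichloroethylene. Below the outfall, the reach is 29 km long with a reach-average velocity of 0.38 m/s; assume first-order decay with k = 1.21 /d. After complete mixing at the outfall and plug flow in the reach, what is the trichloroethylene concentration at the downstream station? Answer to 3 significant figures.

Conservation of mass: C = (64.00·0.1900 + 2.350·1110) / 66.35 = 2621/66.35 = 39.50 µg/L.
Travel time t = 29·1000 / 0.38 = 76320 s = 21.20 h.
After decay, C = 39.50 × e^(−kt) = 39.50 × 0.3434 = 13.56 µg/L.

13.6 µg/L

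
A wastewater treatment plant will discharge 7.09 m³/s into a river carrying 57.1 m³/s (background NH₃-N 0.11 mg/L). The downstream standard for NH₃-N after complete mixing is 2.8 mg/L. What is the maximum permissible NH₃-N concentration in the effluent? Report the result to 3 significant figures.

At the limit, (Qr·Cr + Qe·Cₑ)/(Qr + Qe) = 2.8:
Cₑ = (64.19·2.8 − 57.10·0.1100) / 7.090 = 24.46 mg/L.

24.5 mg/L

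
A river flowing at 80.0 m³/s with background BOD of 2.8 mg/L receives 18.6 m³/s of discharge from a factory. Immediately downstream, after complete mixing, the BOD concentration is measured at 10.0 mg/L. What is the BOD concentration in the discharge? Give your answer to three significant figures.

Mass balance: 80.00·2.800 + 18.60·Cₑ = 98.60·10.00
→ Cₑ = (98.60·10.00 − 80.00·2.800) / 18.60 = 40.97 mg/L.

41.0 mg/L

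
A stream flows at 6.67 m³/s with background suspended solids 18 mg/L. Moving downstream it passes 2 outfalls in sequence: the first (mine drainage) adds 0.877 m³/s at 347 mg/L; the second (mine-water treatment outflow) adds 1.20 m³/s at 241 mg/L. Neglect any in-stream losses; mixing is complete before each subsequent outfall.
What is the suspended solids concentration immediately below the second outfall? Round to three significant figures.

81.6 mg/L

Below outfall 1: Q → 7.547 m³/s, C = (6.670·18.00 + 0.8770·347.0)/7.547 = 56.23 mg/L.
Below outfall 2: Q → 8.747 m³/s, C = (7.547·56.23 + 1.200·241.0)/8.747 = 81.58 mg/L.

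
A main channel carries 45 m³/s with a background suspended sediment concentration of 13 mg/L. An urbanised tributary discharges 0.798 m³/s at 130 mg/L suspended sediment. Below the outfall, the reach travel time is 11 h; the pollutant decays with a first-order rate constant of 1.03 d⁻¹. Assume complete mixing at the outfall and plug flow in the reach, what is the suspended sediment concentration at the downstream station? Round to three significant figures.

Conservation of mass: C = (45.00·13.00 + 0.7980·130.0) / 45.80 = 688.7/45.80 = 15.04 mg/L.
Decay over the reach: 15.04·exp(−kt) = 15.04·0.6237 = 9.380 mg/L.

9.38 mg/L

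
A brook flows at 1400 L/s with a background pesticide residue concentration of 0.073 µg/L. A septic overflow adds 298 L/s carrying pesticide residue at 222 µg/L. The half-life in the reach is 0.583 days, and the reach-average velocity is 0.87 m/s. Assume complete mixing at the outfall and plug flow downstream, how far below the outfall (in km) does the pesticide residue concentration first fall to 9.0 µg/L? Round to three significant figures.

Mixed concentration C = ΣQC/ΣQ = (1400·0.07300 + 298.0·222.0) / 1698 = 66260/1698 = 39.02 µg/L.
Half-life 0.583 d → k = ln 2 / 0.583 = 1.189 d⁻¹.
Set 39.02·exp(−k·t) = 9.0 → t = ln(39.02/9.0)/k = 106600 s = 29.61 h.
Distance = v·t = 0.87·106600 = 92740 m = 92.74 km.

92.7 km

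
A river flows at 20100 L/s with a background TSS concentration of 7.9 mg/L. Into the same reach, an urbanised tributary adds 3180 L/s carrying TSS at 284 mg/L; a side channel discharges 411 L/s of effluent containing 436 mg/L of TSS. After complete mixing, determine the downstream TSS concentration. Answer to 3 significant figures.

Conservation of mass: C = (20100·7.900 + 3180·284.0 + 411.0·436.0) / 23690 = 1241000/23690 = 52.39 mg/L.

52.4 mg/L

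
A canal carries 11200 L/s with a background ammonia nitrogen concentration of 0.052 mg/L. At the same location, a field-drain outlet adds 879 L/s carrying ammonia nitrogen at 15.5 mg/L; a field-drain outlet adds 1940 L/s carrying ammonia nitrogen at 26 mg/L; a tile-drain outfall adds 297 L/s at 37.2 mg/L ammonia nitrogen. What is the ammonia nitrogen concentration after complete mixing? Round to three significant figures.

5.29 mg/L

Conservation of mass: C = (11200·0.05200 + 879.0·15.50 + 1940·26.00 + 297.0·37.20) / 14320 = 75700/14320 = 5.287 mg/L.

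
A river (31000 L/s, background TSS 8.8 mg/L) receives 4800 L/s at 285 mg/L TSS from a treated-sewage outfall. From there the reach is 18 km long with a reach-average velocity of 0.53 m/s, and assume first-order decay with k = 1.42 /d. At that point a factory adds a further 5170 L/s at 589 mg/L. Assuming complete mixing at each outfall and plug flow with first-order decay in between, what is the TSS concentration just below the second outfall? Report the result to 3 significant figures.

97.2 mg/L

Mass balance: C = (31000·8.800 + 4800·285.0) / 35800 = 1641000/35800 = 45.83 mg/L; combined flow 35800 L/s.
Travel time t = 18·1000 / 0.53 = 33960 s = 9.434 h.
First-order decay: C = 45.83·exp(−k·t) = 45.83·0.5723 = 26.23 mg/L.
Second outfall: C = (35800·26.23 + 5170·589.0)/40970 = 97.24 mg/L.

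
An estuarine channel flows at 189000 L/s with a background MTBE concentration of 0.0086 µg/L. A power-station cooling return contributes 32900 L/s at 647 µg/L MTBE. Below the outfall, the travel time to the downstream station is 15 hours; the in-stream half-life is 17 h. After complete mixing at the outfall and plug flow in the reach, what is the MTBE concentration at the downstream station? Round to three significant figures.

Mass balance: C = (189000·0.008600 + 32900·647.0) / 221900 = 21290000/221900 = 95.93 µg/L.
Half-life 17 h → k = ln 2 / 17 = 0.04077 h⁻¹ = 0.9786 d⁻¹.
After decay, C = 95.93 × e^(−kt) = 95.93 × 0.5425 = 52.04 µg/L.

52.0 µg/L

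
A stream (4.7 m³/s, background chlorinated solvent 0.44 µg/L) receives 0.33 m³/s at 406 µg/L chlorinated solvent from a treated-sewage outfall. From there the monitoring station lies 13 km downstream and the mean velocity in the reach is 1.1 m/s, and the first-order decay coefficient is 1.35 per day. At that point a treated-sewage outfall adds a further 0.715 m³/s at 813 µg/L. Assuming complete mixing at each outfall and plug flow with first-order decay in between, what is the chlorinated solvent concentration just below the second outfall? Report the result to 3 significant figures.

121 µg/L

Flow-weighted average: C = (4.700·0.4400 + 0.3300·406.0) / 5.030 = 136.0/5.030 = 27.05 µg/L; combined flow 5.030 m³/s.
Travel time t = 13·1000 / 1.1 = 11820 s = 3.283 h.
First-order decay: C = 27.05·exp(−k·t) = 27.05·0.8314 = 22.49 µg/L.
At the second outfall, C = (5.030·22.49 + 0.7150·813.0) / (5.030 + 0.7150) = 120.9 µg/L.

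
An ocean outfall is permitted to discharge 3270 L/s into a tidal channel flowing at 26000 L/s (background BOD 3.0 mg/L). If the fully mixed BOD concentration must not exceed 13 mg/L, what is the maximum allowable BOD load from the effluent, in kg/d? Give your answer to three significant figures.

Mass balance at the limit: 26000·3.000 + 3270·Cₑ = 29270·13 → Cₑ = 92.51 mg/L.
3270 L/s = 3.270 m³/s. Load = 3.270 m³/s × 92.51 g/m³ × 86 400 s/d = 26140 kg/d.

26100 kg/d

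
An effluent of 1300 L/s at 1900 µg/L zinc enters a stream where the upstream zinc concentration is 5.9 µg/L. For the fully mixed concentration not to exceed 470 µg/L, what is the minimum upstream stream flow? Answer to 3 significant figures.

4010 L/s

Set C_mix = 470: (Q·5.900 + 1300·1900) / (Q + 1300) = 470
→ Q = 1300·(1900 − 470)/(470 − 5.900) = 4006 L/s.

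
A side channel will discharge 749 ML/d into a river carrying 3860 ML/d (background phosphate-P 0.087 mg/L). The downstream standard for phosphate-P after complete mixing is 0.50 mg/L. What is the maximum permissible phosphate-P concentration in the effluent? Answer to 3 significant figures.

2.63 mg/L

At the limit, (Qr·Cr + Qe·Cₑ)/(Qr + Qe) = 0.50:
Cₑ = (4609·0.50 − 3860·0.08700) / 749.0 = 2.628 mg/L.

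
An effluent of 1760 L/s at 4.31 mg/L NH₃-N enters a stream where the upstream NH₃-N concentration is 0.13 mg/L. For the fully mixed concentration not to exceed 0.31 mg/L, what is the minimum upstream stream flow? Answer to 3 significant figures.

Set C_mix = 0.31: (Q·0.1300 + 1760·4.310) / (Q + 1760) = 0.31
→ Q = 1760·(4.310 − 0.31)/(0.31 − 0.1300) = 39110 L/s.

39100 L/s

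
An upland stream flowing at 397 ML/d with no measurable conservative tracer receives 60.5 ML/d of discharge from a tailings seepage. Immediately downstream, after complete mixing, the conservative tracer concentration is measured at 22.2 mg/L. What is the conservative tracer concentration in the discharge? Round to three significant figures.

168 mg/L

Mass balance: 397.0·0 + 60.50·Cₑ = 457.5·22.20
→ Cₑ = (457.5·22.20 − 397.0·0) / 60.50 = 167.9 mg/L.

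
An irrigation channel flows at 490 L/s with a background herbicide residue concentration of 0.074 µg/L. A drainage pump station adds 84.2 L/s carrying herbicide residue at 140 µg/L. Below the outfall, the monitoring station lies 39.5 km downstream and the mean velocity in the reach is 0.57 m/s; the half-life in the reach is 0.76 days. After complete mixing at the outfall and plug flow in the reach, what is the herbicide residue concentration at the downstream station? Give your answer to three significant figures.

9.91 µg/L

Mass balance: C = (490.0·0.07400 + 84.20·140.0) / 574.2 = 11820/574.2 = 20.59 µg/L.
Travel time t = 39.5·1000 / 0.57 = 69300 s = 19.25 h.
Half-life 0.76 d → k = ln 2 / 0.76 = 0.9120 d⁻¹.
After decay, C = 20.59 × e^(−kt) = 20.59 × 0.4812 = 9.909 µg/L.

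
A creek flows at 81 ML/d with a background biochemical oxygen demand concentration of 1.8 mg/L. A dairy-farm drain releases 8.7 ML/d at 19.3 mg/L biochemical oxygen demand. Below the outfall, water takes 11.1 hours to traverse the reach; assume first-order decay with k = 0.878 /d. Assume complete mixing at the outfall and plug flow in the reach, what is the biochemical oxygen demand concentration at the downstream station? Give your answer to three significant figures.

Mass balance: C = (81.00·1.800 + 8.700·19.30) / 89.70 = 313.7/89.70 = 3.497 mg/L.
First-order decay: C = 3.497·exp(−k·t) = 3.497·0.6663 = 2.330 mg/L.

2.33 mg/L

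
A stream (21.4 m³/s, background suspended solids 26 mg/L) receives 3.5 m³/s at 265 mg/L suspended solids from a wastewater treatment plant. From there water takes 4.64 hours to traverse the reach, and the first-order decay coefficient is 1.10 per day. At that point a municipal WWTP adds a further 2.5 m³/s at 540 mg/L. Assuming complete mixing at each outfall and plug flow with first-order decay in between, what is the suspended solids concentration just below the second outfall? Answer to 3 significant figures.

93.1 mg/L

Mixed concentration C = ΣQC/ΣQ = (21.40·26.00 + 3.500·265.0) / 24.90 = 1484/24.90 = 59.59 mg/L; combined flow 24.90 m³/s.
First-order decay: C = 59.59·exp(−k·t) = 59.59·0.8084 = 48.18 mg/L.
At the second outfall, C = (24.90·48.18 + 2.500·540.0) / (24.90 + 2.500) = 93.05 mg/L.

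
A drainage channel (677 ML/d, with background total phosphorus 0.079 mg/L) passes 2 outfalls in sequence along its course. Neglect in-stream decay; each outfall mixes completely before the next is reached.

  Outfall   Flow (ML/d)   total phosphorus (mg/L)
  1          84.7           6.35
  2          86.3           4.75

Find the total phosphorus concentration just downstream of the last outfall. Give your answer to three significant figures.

After outfall 1: Q = 677.0 + 84.70 = 761.7 ML/d; C = (677.0·0.07900 + 84.70·6.350)/761.7 = 0.7763 mg/L.
After outfall 2: Q = 761.7 + 86.30 = 848.0 ML/d; C = (761.7·0.7763 + 86.30·4.750)/848.0 = 1.181 mg/L.

1.18 mg/L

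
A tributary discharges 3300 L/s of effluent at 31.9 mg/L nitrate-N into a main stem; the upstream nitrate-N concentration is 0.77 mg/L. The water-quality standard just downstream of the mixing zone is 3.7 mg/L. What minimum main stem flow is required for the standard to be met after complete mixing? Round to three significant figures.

Set C_mix = 3.7: (Q·0.7700 + 3300·31.90) / (Q + 3300) = 3.7
→ Q = 3300·(31.90 − 3.7)/(3.7 − 0.7700) = 31760 L/s.

31800 L/s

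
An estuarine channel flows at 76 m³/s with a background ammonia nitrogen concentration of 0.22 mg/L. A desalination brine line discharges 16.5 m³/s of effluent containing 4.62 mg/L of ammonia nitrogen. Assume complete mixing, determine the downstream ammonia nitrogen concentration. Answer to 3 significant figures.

1.00 mg/L

Conservation of mass: C = (76.00·0.2200 + 16.50·4.620) / 92.50 = 92.95/92.50 = 1.005 mg/L.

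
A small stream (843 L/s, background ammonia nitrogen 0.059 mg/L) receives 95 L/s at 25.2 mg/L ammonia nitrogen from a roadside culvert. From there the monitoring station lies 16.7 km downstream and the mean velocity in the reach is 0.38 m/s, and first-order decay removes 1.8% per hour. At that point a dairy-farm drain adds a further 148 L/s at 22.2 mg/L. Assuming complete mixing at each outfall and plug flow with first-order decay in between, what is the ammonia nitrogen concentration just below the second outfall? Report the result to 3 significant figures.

Mixed concentration C = ΣQC/ΣQ = (843.0·0.05900 + 95.00·25.20) / 938.0 = 2444/938.0 = 2.605 mg/L; combined flow 938.0 L/s.
Travel time t = 16.7·1000 / 0.38 = 43950 s = 12.21 h.
1.8%/h lost → k = −ln(1 − 0.018) = 0.01816 h⁻¹.
Applying C = C₀e^(−kt): 2.605 × 0.8011 = 2.087 mg/L.
At the second outfall, C = (938.0·2.087 + 148.0·22.20) / (938.0 + 148.0) = 4.828 mg/L.

4.83 mg/L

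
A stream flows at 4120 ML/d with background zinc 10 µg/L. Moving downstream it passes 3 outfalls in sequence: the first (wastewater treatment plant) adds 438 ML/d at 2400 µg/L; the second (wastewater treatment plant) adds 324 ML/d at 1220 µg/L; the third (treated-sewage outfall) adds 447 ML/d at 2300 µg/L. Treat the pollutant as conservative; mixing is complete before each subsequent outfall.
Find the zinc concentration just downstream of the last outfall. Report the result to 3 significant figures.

472 µg/L

Outfall 1: combined Q = 4558 ML/d; C = (4120·10.00 + 438.0·2400)/4558 = 239.7 µg/L.
Outfall 2: combined Q = 4882 ML/d; C = (4558·239.7 + 324.0·1220)/4882 = 304.7 µg/L.
Outfall 3: combined Q = 5329 ML/d; C = (4882·304.7 + 447.0·2300)/5329 = 472.1 µg/L.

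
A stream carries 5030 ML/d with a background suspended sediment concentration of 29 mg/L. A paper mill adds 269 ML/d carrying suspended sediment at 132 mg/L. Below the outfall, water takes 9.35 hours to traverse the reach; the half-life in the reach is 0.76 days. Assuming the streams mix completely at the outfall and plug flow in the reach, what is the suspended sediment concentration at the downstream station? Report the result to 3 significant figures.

24.0 mg/L

Mixed concentration C = ΣQC/ΣQ = (5030·29.00 + 269.0·132.0) / 5299 = 181400/5299 = 34.23 mg/L.
Half-life 0.76 d → k = ln 2 / 0.76 = 0.9120 d⁻¹.
Applying C = C₀e^(−kt): 34.23 × 0.7010 = 23.99 mg/L.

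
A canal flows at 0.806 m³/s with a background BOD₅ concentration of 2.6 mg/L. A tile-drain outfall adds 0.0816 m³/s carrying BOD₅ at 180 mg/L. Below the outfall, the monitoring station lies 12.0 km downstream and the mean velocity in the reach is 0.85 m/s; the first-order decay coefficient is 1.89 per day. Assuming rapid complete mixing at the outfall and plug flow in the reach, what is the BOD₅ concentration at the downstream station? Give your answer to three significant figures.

Conservation of mass: C = (0.8060·2.600 + 0.08160·180.0) / 0.8876 = 16.78/0.8876 = 18.91 mg/L.
Travel time t = 12.0·1000 / 0.85 = 14120 s = 3.922 h.
First-order decay: C = 18.91·exp(−k·t) = 18.91·0.7343 = 13.89 mg/L.

13.9 mg/L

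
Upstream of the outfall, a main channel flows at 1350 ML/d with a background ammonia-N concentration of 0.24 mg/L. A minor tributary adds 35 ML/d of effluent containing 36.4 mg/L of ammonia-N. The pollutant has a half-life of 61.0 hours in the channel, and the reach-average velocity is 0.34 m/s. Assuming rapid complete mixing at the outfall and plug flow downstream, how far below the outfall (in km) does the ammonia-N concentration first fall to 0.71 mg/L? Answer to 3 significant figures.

After mixing, C = (1350·0.2400 + 35.00·36.40) / 1385 = 1598/1385 = 1.154 mg/L.
Half-life 61.0 h → k = ln 2 / 61.0 = 0.01136 h⁻¹ = 0.2727 d⁻¹.
Set 1.154·exp(−k·t) = 0.71 → t = ln(1.154/0.71)/k = 153800 s = 42.73 h.
Distance = v·t = 0.34·153800 = 52300 m = 52.30 km.

52.3 km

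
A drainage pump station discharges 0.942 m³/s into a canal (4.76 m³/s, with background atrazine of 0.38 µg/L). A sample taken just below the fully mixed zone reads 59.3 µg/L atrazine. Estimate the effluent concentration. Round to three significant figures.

Mass balance: 4.760·0.3800 + 0.9420·Cₑ = 5.702·59.30
→ Cₑ = (5.702·59.30 − 4.760·0.3800) / 0.9420 = 357.0 µg/L.

357 µg/L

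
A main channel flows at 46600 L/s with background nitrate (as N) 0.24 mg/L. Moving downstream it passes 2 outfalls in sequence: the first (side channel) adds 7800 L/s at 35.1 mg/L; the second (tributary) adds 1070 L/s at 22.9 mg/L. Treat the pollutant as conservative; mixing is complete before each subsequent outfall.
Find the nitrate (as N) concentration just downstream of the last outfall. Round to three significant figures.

5.58 mg/L

After outfall 1: Q = 46600 + 7800 = 54400 L/s; C = (46600·0.2400 + 7800·35.10)/54400 = 5.238 mg/L.
After outfall 2: Q = 54400 + 1070 = 55470 L/s; C = (54400·5.238 + 1070·22.90)/55470 = 5.579 mg/L.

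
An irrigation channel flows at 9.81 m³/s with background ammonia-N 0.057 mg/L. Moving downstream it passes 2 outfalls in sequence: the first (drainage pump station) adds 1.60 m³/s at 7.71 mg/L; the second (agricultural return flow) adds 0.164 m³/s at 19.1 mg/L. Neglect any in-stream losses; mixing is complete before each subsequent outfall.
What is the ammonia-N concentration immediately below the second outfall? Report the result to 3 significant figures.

1.38 mg/L

After outfall 1: Q = 9.810 + 1.600 = 11.41 m³/s; C = (9.810·0.05700 + 1.600·7.710)/11.41 = 1.130 mg/L.
After outfall 2: Q = 11.41 + 0.1640 = 11.57 m³/s; C = (11.41·1.130 + 0.1640·19.10)/11.57 = 1.385 mg/L.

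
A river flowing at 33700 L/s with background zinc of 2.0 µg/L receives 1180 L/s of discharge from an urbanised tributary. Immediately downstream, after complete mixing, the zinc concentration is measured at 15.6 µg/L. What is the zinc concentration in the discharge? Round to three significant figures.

404 µg/L

Mass balance: 33700·2.000 + 1180·Cₑ = 34880·15.60
→ Cₑ = (34880·15.60 − 33700·2.000) / 1180 = 404.0 µg/L.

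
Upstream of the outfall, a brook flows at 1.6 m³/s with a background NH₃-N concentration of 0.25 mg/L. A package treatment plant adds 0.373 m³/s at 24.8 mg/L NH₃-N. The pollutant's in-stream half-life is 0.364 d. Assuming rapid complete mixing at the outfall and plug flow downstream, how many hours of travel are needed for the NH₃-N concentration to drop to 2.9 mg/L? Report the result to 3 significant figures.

6.59 h

Flow-weighted average: C = (1.600·0.2500 + 0.3730·24.80) / 1.973 = 9.650/1.973 = 4.891 mg/L.
Half-life 0.364 d → k = ln 2 / 0.364 = 1.904 d⁻¹.
4.891·exp(−k·t) = 2.9 → t = ln(4.891/2.9)/k = 23720 s = 6.588 h.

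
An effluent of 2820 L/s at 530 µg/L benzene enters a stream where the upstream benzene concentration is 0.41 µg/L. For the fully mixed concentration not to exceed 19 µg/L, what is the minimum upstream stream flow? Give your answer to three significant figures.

77500 L/s

Set C_mix = 19: (Q·0.4100 + 2820·530.0) / (Q + 2820) = 19
→ Q = 2820·(530.0 − 19)/(19 − 0.4100) = 77520 L/s.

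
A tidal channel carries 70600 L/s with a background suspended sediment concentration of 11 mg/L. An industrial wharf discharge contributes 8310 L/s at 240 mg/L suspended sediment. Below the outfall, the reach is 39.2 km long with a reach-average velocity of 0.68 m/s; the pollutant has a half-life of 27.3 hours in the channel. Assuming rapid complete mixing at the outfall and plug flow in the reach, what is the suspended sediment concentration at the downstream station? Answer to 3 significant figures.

23.4 mg/L

Mass balance: C = (70600·11.00 + 8310·240.0) / 78910 = 2771000/78910 = 35.12 mg/L.
Travel time t = 39.2·1000 / 0.68 = 57650 s = 16.01 h.
Half-life 27.3 h → k = ln 2 / 27.3 = 0.02539 h⁻¹ = 0.6094 d⁻¹.
Applying C = C₀e^(−kt): 35.12 × 0.6659 = 23.38 mg/L.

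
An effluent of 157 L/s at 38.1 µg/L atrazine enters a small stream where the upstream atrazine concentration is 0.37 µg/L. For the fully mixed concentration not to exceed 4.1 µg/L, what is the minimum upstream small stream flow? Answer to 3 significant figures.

Set C_mix = 4.1: (Q·0.3700 + 157.0·38.10) / (Q + 157.0) = 4.1
→ Q = 157.0·(38.10 − 4.1)/(4.1 − 0.3700) = 1431 L/s.

1430 L/s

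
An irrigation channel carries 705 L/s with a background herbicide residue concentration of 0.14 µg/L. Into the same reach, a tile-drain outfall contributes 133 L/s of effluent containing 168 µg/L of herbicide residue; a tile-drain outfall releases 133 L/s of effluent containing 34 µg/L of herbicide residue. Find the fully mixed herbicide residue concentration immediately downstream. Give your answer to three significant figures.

Conservation of mass: C = (705.0·0.1400 + 133.0·168.0 + 133.0·34.00) / 971.0 = 26960/971.0 = 27.77 µg/L.

27.8 µg/L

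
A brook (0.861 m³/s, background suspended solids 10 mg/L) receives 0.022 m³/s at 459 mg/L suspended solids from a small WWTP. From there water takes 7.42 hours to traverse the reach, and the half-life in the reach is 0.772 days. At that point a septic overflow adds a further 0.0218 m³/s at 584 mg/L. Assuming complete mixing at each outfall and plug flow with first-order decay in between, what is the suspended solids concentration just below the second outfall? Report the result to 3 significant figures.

Mixed concentration C = ΣQC/ΣQ = (0.8610·10.00 + 0.02200·459.0) / 0.8830 = 18.71/0.8830 = 21.19 mg/L; combined flow 0.8830 m³/s.
Half-life 0.772 d → k = ln 2 / 0.772 = 0.8979 d⁻¹.
First-order decay: C = 21.19·exp(−k·t) = 21.19·0.7576 = 16.05 mg/L.
At the second outfall, C = (0.8830·16.05 + 0.02180·584.0) / (0.8830 + 0.02180) = 29.74 mg/L.

29.7 mg/L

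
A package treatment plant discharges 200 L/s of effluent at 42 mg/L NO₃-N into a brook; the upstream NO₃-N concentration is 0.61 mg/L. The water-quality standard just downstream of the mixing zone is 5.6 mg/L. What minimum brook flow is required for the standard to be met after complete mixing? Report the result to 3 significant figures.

1460 L/s

Set C_mix = 5.6: (Q·0.6100 + 200.0·42.00) / (Q + 200.0) = 5.6
→ Q = 200.0·(42.00 − 5.6)/(5.6 − 0.6100) = 1459 L/s.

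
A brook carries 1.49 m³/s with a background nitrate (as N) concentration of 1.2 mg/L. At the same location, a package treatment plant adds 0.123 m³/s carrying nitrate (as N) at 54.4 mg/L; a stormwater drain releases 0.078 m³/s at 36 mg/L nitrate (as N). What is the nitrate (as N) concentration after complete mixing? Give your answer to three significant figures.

6.67 mg/L

Conservation of mass: C = (1.490·1.200 + 0.1230·54.40 + 0.07800·36.00) / 1.691 = 11.29/1.691 = 6.675 mg/L.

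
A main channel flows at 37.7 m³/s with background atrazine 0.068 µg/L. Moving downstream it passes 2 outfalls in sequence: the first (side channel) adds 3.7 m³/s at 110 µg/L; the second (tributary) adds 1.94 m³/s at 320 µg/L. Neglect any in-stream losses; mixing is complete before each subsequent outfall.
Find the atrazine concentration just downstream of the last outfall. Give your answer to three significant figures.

Outfall 1: combined Q = 41.40 m³/s; C = (37.70·0.06800 + 3.700·110.0)/41.40 = 9.893 µg/L.
Outfall 2: combined Q = 43.34 m³/s; C = (41.40·9.893 + 1.940·320.0)/43.34 = 23.77 µg/L.

23.8 µg/L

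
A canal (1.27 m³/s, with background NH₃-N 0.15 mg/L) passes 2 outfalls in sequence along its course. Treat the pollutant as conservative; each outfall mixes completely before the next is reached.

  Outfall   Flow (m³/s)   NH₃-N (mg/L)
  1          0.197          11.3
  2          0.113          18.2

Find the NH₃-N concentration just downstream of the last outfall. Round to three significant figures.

Below outfall 1: Q → 1.467 m³/s, C = (1.270·0.1500 + 0.1970·11.30)/1.467 = 1.647 mg/L.
Below outfall 2: Q → 1.580 m³/s, C = (1.467·1.647 + 0.1130·18.20)/1.580 = 2.831 mg/L.

2.83 mg/L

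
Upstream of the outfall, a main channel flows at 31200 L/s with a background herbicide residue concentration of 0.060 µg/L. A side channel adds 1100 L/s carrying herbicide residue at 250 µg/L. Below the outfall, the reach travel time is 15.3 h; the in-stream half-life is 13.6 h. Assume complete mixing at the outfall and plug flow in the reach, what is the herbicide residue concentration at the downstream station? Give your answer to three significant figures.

3.93 µg/L

After mixing, C = (31200·0.06000 + 1100·250.0) / 32300 = 276900/32300 = 8.572 µg/L.
Half-life 13.6 h → k = ln 2 / 13.6 = 0.05097 h⁻¹ = 1.223 d⁻¹.
Decay over the reach: 8.572·exp(−kt) = 8.572·0.4585 = 3.930 µg/L.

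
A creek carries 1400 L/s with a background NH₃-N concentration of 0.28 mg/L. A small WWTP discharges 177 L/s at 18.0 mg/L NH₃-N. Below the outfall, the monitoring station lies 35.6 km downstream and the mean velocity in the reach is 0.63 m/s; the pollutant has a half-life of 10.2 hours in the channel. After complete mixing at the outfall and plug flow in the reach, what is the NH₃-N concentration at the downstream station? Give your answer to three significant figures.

Mixed concentration C = ΣQC/ΣQ = (1400·0.2800 + 177.0·18.00) / 1577 = 3578/1577 = 2.269 mg/L.
Travel time t = 35.6·1000 / 0.63 = 56510 s = 15.70 h.
Half-life 10.2 h → k = ln 2 / 10.2 = 0.06796 h⁻¹ = 1.631 d⁻¹.
Decay over the reach: 2.269·exp(−kt) = 2.269·0.3442 = 0.7808 mg/L.

0.781 mg/L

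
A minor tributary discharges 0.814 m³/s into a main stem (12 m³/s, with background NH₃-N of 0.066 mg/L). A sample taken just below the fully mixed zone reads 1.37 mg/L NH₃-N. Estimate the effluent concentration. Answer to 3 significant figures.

Mass balance: 12.00·0.06600 + 0.8140·Cₑ = 12.81·1.370
→ Cₑ = (12.81·1.370 − 12.00·0.06600) / 0.8140 = 20.59 mg/L.

20.6 mg/L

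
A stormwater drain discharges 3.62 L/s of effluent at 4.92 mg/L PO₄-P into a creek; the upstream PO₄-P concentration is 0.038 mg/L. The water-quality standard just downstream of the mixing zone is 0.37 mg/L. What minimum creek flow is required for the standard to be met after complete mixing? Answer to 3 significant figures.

Set C_mix = 0.37: (Q·0.03800 + 3.620·4.920) / (Q + 3.620) = 0.37
→ Q = 3.620·(4.920 − 0.37)/(0.37 − 0.03800) = 49.61 L/s.

49.6 L/s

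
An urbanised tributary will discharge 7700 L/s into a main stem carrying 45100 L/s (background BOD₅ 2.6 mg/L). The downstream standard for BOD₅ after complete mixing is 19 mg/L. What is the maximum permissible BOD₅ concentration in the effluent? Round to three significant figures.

115 mg/L

At the limit, (Qr·Cr + Qe·Cₑ)/(Qr + Qe) = 19:
Cₑ = (52800·19 − 45100·2.600) / 7700 = 115.1 mg/L.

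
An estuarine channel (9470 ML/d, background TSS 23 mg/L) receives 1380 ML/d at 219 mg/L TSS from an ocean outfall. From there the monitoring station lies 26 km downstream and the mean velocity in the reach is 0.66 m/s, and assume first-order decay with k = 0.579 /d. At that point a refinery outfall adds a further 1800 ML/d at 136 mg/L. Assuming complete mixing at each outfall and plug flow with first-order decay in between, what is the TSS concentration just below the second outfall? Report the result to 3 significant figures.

50.9 mg/L

Flow-weighted average: C = (9470·23.00 + 1380·219.0) / 10850 = 520000/10850 = 47.93 mg/L; combined flow 10850 ML/d.
Travel time t = 26·1000 / 0.66 = 39390 s = 10.94 h.
Applying C = C₀e^(−kt): 47.93 × 0.7680 = 36.81 mg/L.
At the second outfall, C = (10850·36.81 + 1800·136.0) / (10850 + 1800) = 50.92 mg/L.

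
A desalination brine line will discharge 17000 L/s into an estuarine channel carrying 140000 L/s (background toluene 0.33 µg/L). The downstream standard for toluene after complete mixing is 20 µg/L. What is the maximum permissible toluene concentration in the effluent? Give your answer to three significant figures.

182 µg/L

At the limit, (Qr·Cr + Qe·Cₑ)/(Qr + Qe) = 20:
Cₑ = (157000·20 − 140000·0.3300) / 17000 = 182.0 µg/L.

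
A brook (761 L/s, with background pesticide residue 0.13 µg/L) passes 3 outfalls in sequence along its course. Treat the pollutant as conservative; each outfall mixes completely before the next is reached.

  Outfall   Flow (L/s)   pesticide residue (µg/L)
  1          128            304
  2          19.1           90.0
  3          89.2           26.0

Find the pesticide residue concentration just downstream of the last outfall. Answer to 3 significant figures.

43.2 µg/L

Outfall 1: combined Q = 889.0 L/s; C = (761.0·0.1300 + 128.0·304.0)/889.0 = 43.88 µg/L.
Outfall 2: combined Q = 908.1 L/s; C = (889.0·43.88 + 19.10·90.00)/908.1 = 44.85 µg/L.
Outfall 3: combined Q = 997.3 L/s; C = (908.1·44.85 + 89.20·26.00)/997.3 = 43.17 µg/L.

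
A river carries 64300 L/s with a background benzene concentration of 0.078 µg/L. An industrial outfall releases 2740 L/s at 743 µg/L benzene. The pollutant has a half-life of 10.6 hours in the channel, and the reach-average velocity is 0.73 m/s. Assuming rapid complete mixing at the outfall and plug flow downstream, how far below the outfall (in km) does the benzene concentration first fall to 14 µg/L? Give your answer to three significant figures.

Conservation of mass: C = (64300·0.07800 + 2740·743.0) / 67040 = 2041000/67040 = 30.44 µg/L.
Half-life 10.6 h → k = ln 2 / 10.6 = 0.06539 h⁻¹ = 1.569 d⁻¹.
Set 30.44·exp(−k·t) = 14 → t = ln(30.44/14)/k = 42760 s = 11.88 h.
Distance = v·t = 0.73·42760 = 31220 m = 31.22 km.

31.2 km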